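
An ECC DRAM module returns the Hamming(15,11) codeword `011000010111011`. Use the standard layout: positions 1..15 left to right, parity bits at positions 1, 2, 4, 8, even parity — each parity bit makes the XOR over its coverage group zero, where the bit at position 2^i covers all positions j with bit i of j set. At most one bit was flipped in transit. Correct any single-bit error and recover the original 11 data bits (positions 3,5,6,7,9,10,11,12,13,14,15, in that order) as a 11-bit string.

s1: b1⊕b3⊕b5⊕b7⊕b9⊕b11⊕b13⊕b15 = 0⊕1⊕0⊕0⊕0⊕1⊕0⊕1 = 1
s2: b2⊕b3⊕b6⊕b7⊕b10⊕b11⊕b14⊕b15 = 1⊕1⊕0⊕0⊕1⊕1⊕1⊕1 = 0
s4: b4⊕b5⊕b6⊕b7⊕b12⊕b13⊕b14⊕b15 = 0⊕0⊕0⊕0⊕1⊕0⊕1⊕1 = 1
s8: b8⊕b9⊕b10⊕b11⊕b12⊕b13⊕b14⊕b15 = 1⊕0⊕1⊕1⊕1⊕0⊕1⊕1 = 0
Syndrome (s8...s1) = 0101 → position 5.
Flip bit 5: corrected codeword = 011010010111011
Data bits at positions 3,5,6,7,9,10,11,12,13,14,15: 11000111011

11000111011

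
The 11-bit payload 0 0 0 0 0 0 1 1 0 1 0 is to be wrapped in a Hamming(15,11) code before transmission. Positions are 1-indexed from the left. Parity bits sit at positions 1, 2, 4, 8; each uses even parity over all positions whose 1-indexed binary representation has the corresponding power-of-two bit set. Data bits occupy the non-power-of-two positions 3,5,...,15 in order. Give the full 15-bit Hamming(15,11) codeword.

Place data bits at non-power-of-two positions: b3=0, b5=0, b6=0, b7=0, b9=0, b10=0, b11=1, b12=1, b13=0, b14=1, b15=0.
p1 = XOR of data positions {3,5,7,9,11,13,15} = 0⊕0⊕0⊕0⊕1⊕0⊕0 = 1
p2 = XOR of data positions {3,6,7,10,11,14,15} = 0⊕0⊕0⊕0⊕1⊕1⊕0 = 0
p4 = XOR of data positions {5,6,7,12,13,14,15} = 0⊕0⊕0⊕1⊕0⊕1⊕0 = 0
p8 = XOR of data positions {9,10,11,12,13,14,15} = 0⊕0⊕1⊕1⊕0⊕1⊕0 = 1
Codeword b1..b15 = 100000010011010

100000010011010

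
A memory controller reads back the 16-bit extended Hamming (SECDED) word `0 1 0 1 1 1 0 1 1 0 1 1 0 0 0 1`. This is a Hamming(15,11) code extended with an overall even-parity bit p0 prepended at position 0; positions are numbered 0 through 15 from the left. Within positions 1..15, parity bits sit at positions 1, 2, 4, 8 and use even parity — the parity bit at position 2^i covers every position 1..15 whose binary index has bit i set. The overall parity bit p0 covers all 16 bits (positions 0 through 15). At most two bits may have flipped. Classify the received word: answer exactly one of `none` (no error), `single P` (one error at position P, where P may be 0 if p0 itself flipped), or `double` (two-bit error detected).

single 2

s1: b1⊕b3⊕b5⊕b7⊕b9⊕b11⊕b13⊕b15 = 1⊕1⊕1⊕1⊕0⊕1⊕0⊕1 = 0
s2: b2⊕b3⊕b6⊕b7⊕b10⊕b11⊕b14⊕b15 = 0⊕1⊕0⊕1⊕1⊕1⊕0⊕1 = 1
s4: b4⊕b5⊕b6⊕b7⊕b12⊕b13⊕b14⊕b15 = 1⊕1⊕0⊕1⊕0⊕0⊕0⊕1 = 0
s8: b8⊕b9⊕b10⊕b11⊕b12⊕b13⊕b14⊕b15 = 1⊕0⊕1⊕1⊕0⊕0⊕0⊕1 = 0
Syndrome (s8...s1) = 0010 → position 2.
Overall parity (XOR of all 16 bits, including p0): 0⊕1⊕0⊕1⊕1⊕1⊕0⊕1⊕1⊕0⊕1⊕1⊕0⊕0⊕0⊕1 = 1
Overall=1, syndrome position=2 → single-bit error at position 2.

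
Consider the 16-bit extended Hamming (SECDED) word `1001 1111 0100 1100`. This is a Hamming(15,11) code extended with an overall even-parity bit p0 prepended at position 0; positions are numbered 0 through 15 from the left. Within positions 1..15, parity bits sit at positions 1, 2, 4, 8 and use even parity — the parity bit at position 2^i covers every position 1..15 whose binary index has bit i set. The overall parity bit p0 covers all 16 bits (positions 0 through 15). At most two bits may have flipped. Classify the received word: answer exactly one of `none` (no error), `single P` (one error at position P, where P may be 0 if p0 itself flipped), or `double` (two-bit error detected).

single 11

s1: b1⊕b3⊕b5⊕b7⊕b9⊕b11⊕b13⊕b15 = 0⊕1⊕1⊕1⊕1⊕0⊕1⊕0 = 1
s2: b2⊕b3⊕b6⊕b7⊕b10⊕b11⊕b14⊕b15 = 0⊕1⊕1⊕1⊕0⊕0⊕0⊕0 = 1
s4: b4⊕b5⊕b6⊕b7⊕b12⊕b13⊕b14⊕b15 = 1⊕1⊕1⊕1⊕1⊕1⊕0⊕0 = 0
s8: b8⊕b9⊕b10⊕b11⊕b12⊕b13⊕b14⊕b15 = 0⊕1⊕0⊕0⊕1⊕1⊕0⊕0 = 1
Syndrome (s8...s1) = 1011 → position 11.
Overall parity (XOR of all 16 bits, including p0): 1⊕0⊕0⊕1⊕1⊕1⊕1⊕1⊕0⊕1⊕0⊕0⊕1⊕1⊕0⊕0 = 1
Overall=1, syndrome position=11 → single-bit error at position 11.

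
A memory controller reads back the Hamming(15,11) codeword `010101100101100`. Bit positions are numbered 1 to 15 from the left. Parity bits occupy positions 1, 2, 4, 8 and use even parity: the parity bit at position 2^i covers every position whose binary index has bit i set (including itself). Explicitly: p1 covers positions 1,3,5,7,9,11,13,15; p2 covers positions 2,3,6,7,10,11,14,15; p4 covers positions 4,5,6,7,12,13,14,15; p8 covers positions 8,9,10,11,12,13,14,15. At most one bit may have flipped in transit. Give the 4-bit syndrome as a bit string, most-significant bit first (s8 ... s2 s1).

1100

s1: b1⊕b3⊕b5⊕b7⊕b9⊕b11⊕b13⊕b15 = 0⊕0⊕0⊕1⊕0⊕0⊕1⊕0 = 0
s2: b2⊕b3⊕b6⊕b7⊕b10⊕b11⊕b14⊕b15 = 1⊕0⊕1⊕1⊕1⊕0⊕0⊕0 = 0
s4: b4⊕b5⊕b6⊕b7⊕b12⊕b13⊕b14⊕b15 = 1⊕0⊕1⊕1⊕1⊕1⊕0⊕0 = 1
s8: b8⊕b9⊕b10⊕b11⊕b12⊕b13⊕b14⊕b15 = 0⊕0⊕1⊕0⊕1⊕1⊕0⊕0 = 1
Syndrome (s8...s1) = 1100 → position 12.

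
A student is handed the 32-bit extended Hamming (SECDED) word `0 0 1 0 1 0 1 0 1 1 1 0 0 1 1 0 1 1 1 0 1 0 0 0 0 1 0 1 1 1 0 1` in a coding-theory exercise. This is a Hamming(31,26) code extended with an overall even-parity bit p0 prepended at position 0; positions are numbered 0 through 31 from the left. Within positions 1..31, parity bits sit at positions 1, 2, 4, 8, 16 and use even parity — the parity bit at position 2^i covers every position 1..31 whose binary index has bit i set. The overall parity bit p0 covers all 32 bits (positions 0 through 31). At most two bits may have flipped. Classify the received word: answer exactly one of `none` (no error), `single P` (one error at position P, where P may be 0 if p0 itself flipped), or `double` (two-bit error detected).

single 19

s1: b1⊕b3⊕b5⊕b7⊕b9⊕b11⊕b13⊕b15⊕b17⊕b19⊕b21⊕b23⊕b25⊕b27⊕b29⊕b31 = 0⊕0⊕0⊕0⊕1⊕0⊕1⊕0⊕1⊕0⊕0⊕0⊕1⊕1⊕1⊕1 = 1
s2: b2⊕b3⊕b6⊕b7⊕b10⊕b11⊕b14⊕b15⊕b18⊕b19⊕b22⊕b23⊕b26⊕b27⊕b30⊕b31 = 1⊕0⊕1⊕0⊕1⊕0⊕1⊕0⊕1⊕0⊕0⊕0⊕0⊕1⊕0⊕1 = 1
s4: b4⊕b5⊕b6⊕b7⊕b12⊕b13⊕b14⊕b15⊕b20⊕b21⊕b22⊕b23⊕b28⊕b29⊕b30⊕b31 = 1⊕0⊕1⊕0⊕0⊕1⊕1⊕0⊕1⊕0⊕0⊕0⊕1⊕1⊕0⊕1 = 0
s8: b8⊕b9⊕b10⊕b11⊕b12⊕b13⊕b14⊕b15⊕b24⊕b25⊕b26⊕b27⊕b28⊕b29⊕b30⊕b31 = 1⊕1⊕1⊕0⊕0⊕1⊕1⊕0⊕0⊕1⊕0⊕1⊕1⊕1⊕0⊕1 = 0
s16: b16⊕b17⊕b18⊕b19⊕b20⊕b21⊕b22⊕b23⊕b24⊕b25⊕b26⊕b27⊕b28⊕b29⊕b30⊕b31 = 1⊕1⊕1⊕0⊕1⊕0⊕0⊕0⊕0⊕1⊕0⊕1⊕1⊕1⊕0⊕1 = 1
Syndrome (s16...s1) = 10011 → position 19.
Overall parity (XOR of all 32 bits, including p0): 0⊕0⊕1⊕0⊕1⊕0⊕1⊕0⊕1⊕1⊕1⊕0⊕0⊕1⊕1⊕0⊕1⊕1⊕1⊕0⊕1⊕0⊕0⊕0⊕0⊕1⊕0⊕1⊕1⊕1⊕0⊕1 = 1
Overall=1, syndrome position=19 → single-bit error at position 19.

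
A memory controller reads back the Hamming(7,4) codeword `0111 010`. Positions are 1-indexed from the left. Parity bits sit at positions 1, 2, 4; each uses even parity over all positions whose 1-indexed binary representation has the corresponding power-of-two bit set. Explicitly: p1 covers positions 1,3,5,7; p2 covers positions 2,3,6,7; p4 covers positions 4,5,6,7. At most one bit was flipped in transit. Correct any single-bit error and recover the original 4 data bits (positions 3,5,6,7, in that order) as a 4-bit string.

s1: b1⊕b3⊕b5⊕b7 = 0⊕1⊕0⊕0 = 1
s2: b2⊕b3⊕b6⊕b7 = 1⊕1⊕1⊕0 = 1
s4: b4⊕b5⊕b6⊕b7 = 1⊕0⊕1⊕0 = 0
Syndrome (s4...s1) = 011 → position 3.
Flip bit 3: corrected codeword = 0101010
Data bits at positions 3,5,6,7: 0010

0010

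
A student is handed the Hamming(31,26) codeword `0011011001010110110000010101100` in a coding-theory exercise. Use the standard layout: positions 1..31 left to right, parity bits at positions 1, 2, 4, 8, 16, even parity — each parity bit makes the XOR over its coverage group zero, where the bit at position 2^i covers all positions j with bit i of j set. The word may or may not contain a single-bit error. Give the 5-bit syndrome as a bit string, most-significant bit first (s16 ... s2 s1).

s1: b1⊕b3⊕b5⊕b7⊕b9⊕b11⊕b13⊕b15⊕b17⊕b19⊕b21⊕b23⊕b25⊕b27⊕b29⊕b31 = 0⊕1⊕0⊕1⊕0⊕0⊕0⊕1⊕1⊕0⊕0⊕0⊕0⊕0⊕1⊕0 = 1
s2: b2⊕b3⊕b6⊕b7⊕b10⊕b11⊕b14⊕b15⊕b18⊕b19⊕b22⊕b23⊕b26⊕b27⊕b30⊕b31 = 0⊕1⊕1⊕1⊕1⊕0⊕1⊕1⊕1⊕0⊕0⊕0⊕1⊕0⊕0⊕0 = 0
s4: b4⊕b5⊕b6⊕b7⊕b12⊕b13⊕b14⊕b15⊕b20⊕b21⊕b22⊕b23⊕b28⊕b29⊕b30⊕b31 = 1⊕0⊕1⊕1⊕1⊕0⊕1⊕1⊕0⊕0⊕0⊕0⊕1⊕1⊕0⊕0 = 0
s8: b8⊕b9⊕b10⊕b11⊕b12⊕b13⊕b14⊕b15⊕b24⊕b25⊕b26⊕b27⊕b28⊕b29⊕b30⊕b31 = 0⊕0⊕1⊕0⊕1⊕0⊕1⊕1⊕1⊕0⊕1⊕0⊕1⊕1⊕0⊕0 = 0
s16: b16⊕b17⊕b18⊕b19⊕b20⊕b21⊕b22⊕b23⊕b24⊕b25⊕b26⊕b27⊕b28⊕b29⊕b30⊕b31 = 0⊕1⊕1⊕0⊕0⊕0⊕0⊕0⊕1⊕0⊕1⊕0⊕1⊕1⊕0⊕0 = 0
Syndrome (s16...s1) = 00001 → position 1.

00001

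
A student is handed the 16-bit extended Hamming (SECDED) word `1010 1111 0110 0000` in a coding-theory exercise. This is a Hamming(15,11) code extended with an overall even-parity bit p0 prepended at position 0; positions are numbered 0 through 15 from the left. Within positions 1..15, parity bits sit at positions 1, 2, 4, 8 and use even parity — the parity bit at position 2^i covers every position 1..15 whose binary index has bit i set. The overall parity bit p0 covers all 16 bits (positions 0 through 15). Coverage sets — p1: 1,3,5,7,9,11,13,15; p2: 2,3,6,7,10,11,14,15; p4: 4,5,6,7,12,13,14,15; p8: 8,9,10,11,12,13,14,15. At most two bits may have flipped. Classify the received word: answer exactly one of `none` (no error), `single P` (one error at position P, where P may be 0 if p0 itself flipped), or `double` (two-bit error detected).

double

s1: b1⊕b3⊕b5⊕b7⊕b9⊕b11⊕b13⊕b15 = 0⊕0⊕1⊕1⊕1⊕0⊕0⊕0 = 1
s2: b2⊕b3⊕b6⊕b7⊕b10⊕b11⊕b14⊕b15 = 1⊕0⊕1⊕1⊕1⊕0⊕0⊕0 = 0
s4: b4⊕b5⊕b6⊕b7⊕b12⊕b13⊕b14⊕b15 = 1⊕1⊕1⊕1⊕0⊕0⊕0⊕0 = 0
s8: b8⊕b9⊕b10⊕b11⊕b12⊕b13⊕b14⊕b15 = 0⊕1⊕1⊕0⊕0⊕0⊕0⊕0 = 0
Syndrome (s8...s1) = 0001 → position 1.
Overall parity (XOR of all 16 bits, including p0): 1⊕0⊕1⊕0⊕1⊕1⊕1⊕1⊕0⊕1⊕1⊕0⊕0⊕0⊕0⊕0 = 0
Overall=0, syndrome position=1 → double-bit error detected (uncorrectable).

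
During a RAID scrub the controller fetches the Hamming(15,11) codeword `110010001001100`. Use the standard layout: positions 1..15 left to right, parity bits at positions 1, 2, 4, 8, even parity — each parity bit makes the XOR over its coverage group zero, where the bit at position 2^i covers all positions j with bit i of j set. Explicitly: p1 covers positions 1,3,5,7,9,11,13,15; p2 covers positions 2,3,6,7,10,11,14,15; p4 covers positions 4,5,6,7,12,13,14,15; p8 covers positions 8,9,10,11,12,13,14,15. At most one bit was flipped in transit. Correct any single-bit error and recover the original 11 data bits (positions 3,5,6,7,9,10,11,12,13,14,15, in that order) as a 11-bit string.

s1: b1⊕b3⊕b5⊕b7⊕b9⊕b11⊕b13⊕b15 = 1⊕0⊕1⊕0⊕1⊕0⊕1⊕0 = 0
s2: b2⊕b3⊕b6⊕b7⊕b10⊕b11⊕b14⊕b15 = 1⊕0⊕0⊕0⊕0⊕0⊕0⊕0 = 1
s4: b4⊕b5⊕b6⊕b7⊕b12⊕b13⊕b14⊕b15 = 0⊕1⊕0⊕0⊕1⊕1⊕0⊕0 = 1
s8: b8⊕b9⊕b10⊕b11⊕b12⊕b13⊕b14⊕b15 = 0⊕1⊕0⊕0⊕1⊕1⊕0⊕0 = 1
Syndrome (s8...s1) = 1110 → position 14.
Flip bit 14: corrected codeword = 110010001001110
Data bits at positions 3,5,6,7,9,10,11,12,13,14,15: 01001001110

01001001110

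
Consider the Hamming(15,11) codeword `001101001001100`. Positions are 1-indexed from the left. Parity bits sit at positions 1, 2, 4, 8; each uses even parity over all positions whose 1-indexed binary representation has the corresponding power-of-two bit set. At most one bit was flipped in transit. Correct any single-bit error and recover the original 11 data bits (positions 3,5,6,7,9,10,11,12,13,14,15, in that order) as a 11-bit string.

s1: b1⊕b3⊕b5⊕b7⊕b9⊕b11⊕b13⊕b15 = 0⊕1⊕0⊕0⊕1⊕0⊕1⊕0 = 1
s2: b2⊕b3⊕b6⊕b7⊕b10⊕b11⊕b14⊕b15 = 0⊕1⊕1⊕0⊕0⊕0⊕0⊕0 = 0
s4: b4⊕b5⊕b6⊕b7⊕b12⊕b13⊕b14⊕b15 = 1⊕0⊕1⊕0⊕1⊕1⊕0⊕0 = 0
s8: b8⊕b9⊕b10⊕b11⊕b12⊕b13⊕b14⊕b15 = 0⊕1⊕0⊕0⊕1⊕1⊕0⊕0 = 1
Syndrome (s8...s1) = 1001 → position 9.
Flip bit 9: corrected codeword = 001101000001100
Data bits at positions 3,5,6,7,9,10,11,12,13,14,15: 10100001100

10100001100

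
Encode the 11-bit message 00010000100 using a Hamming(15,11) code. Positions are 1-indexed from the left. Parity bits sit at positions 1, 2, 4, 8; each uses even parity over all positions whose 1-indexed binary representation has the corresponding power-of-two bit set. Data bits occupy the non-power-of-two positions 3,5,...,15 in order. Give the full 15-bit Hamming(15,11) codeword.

Place data bits at non-power-of-two positions: b3=0, b5=0, b6=0, b7=1, b9=0, b10=0, b11=0, b12=0, b13=1, b14=0, b15=0.
p1 = XOR of data positions {3,5,7,9,11,13,15} = 0⊕0⊕1⊕0⊕0⊕1⊕0 = 0
p2 = XOR of data positions {3,6,7,10,11,14,15} = 0⊕0⊕1⊕0⊕0⊕0⊕0 = 1
p4 = XOR of data positions {5,6,7,12,13,14,15} = 0⊕0⊕1⊕0⊕1⊕0⊕0 = 0
p8 = XOR of data positions {9,10,11,12,13,14,15} = 0⊕0⊕0⊕0⊕1⊕0⊕0 = 1
Codeword b1..b15 = 010000110000100

010000110000100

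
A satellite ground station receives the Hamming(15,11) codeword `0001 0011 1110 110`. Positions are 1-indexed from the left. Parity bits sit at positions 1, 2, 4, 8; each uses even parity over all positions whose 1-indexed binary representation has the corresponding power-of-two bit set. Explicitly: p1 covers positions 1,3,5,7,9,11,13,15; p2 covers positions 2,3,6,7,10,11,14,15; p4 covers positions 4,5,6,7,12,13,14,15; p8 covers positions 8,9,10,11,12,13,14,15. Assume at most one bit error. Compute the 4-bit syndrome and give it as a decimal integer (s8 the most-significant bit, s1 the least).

0

s1: b1⊕b3⊕b5⊕b7⊕b9⊕b11⊕b13⊕b15 = 0⊕0⊕0⊕1⊕1⊕1⊕1⊕0 = 0
s2: b2⊕b3⊕b6⊕b7⊕b10⊕b11⊕b14⊕b15 = 0⊕0⊕0⊕1⊕1⊕1⊕1⊕0 = 0
s4: b4⊕b5⊕b6⊕b7⊕b12⊕b13⊕b14⊕b15 = 1⊕0⊕0⊕1⊕0⊕1⊕1⊕0 = 0
s8: b8⊕b9⊕b10⊕b11⊕b12⊕b13⊕b14⊕b15 = 1⊕1⊕1⊕1⊕0⊕1⊕1⊕0 = 0
Syndrome (s8...s1) = 0000 → position 0 (no error).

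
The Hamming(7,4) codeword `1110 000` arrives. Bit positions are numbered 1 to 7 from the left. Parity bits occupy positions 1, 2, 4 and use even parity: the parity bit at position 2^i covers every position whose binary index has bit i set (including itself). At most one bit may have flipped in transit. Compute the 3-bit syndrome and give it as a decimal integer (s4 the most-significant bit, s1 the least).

s1: b1⊕b3⊕b5⊕b7 = 1⊕1⊕0⊕0 = 0
s2: b2⊕b3⊕b6⊕b7 = 1⊕1⊕0⊕0 = 0
s4: b4⊕b5⊕b6⊕b7 = 0⊕0⊕0⊕0 = 0
Syndrome (s4...s1) = 000 → position 0 (no error).

0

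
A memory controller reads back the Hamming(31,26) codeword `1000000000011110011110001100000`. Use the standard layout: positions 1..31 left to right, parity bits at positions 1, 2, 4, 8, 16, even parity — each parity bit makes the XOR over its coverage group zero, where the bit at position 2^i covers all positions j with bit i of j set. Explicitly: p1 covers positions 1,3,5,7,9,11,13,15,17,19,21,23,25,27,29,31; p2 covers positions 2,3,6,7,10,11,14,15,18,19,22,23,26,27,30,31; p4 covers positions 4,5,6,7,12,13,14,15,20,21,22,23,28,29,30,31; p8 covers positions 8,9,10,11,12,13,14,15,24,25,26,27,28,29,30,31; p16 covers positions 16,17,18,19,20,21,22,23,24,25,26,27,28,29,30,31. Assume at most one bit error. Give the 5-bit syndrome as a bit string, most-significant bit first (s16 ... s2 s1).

s1: b1⊕b3⊕b5⊕b7⊕b9⊕b11⊕b13⊕b15⊕b17⊕b19⊕b21⊕b23⊕b25⊕b27⊕b29⊕b31 = 1⊕0⊕0⊕0⊕0⊕0⊕1⊕1⊕0⊕1⊕1⊕0⊕1⊕0⊕0⊕0 = 0
s2: b2⊕b3⊕b6⊕b7⊕b10⊕b11⊕b14⊕b15⊕b18⊕b19⊕b22⊕b23⊕b26⊕b27⊕b30⊕b31 = 0⊕0⊕0⊕0⊕0⊕0⊕1⊕1⊕1⊕1⊕0⊕0⊕1⊕0⊕0⊕0 = 1
s4: b4⊕b5⊕b6⊕b7⊕b12⊕b13⊕b14⊕b15⊕b20⊕b21⊕b22⊕b23⊕b28⊕b29⊕b30⊕b31 = 0⊕0⊕0⊕0⊕1⊕1⊕1⊕1⊕1⊕1⊕0⊕0⊕0⊕0⊕0⊕0 = 0
s8: b8⊕b9⊕b10⊕b11⊕b12⊕b13⊕b14⊕b15⊕b24⊕b25⊕b26⊕b27⊕b28⊕b29⊕b30⊕b31 = 0⊕0⊕0⊕0⊕1⊕1⊕1⊕1⊕0⊕1⊕1⊕0⊕0⊕0⊕0⊕0 = 0
s16: b16⊕b17⊕b18⊕b19⊕b20⊕b21⊕b22⊕b23⊕b24⊕b25⊕b26⊕b27⊕b28⊕b29⊕b30⊕b31 = 0⊕0⊕1⊕1⊕1⊕1⊕0⊕0⊕0⊕1⊕1⊕0⊕0⊕0⊕0⊕0 = 0
Syndrome (s16...s1) = 00010 → position 2.

00010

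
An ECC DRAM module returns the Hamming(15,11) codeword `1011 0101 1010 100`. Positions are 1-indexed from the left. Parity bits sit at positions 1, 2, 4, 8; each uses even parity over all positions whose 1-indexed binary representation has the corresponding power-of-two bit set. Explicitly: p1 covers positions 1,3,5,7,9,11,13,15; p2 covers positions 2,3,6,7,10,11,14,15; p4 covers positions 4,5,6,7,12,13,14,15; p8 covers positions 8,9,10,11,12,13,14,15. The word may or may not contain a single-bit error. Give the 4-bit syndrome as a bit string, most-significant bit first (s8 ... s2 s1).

0111

s1: b1⊕b3⊕b5⊕b7⊕b9⊕b11⊕b13⊕b15 = 1⊕1⊕0⊕0⊕1⊕1⊕1⊕0 = 1
s2: b2⊕b3⊕b6⊕b7⊕b10⊕b11⊕b14⊕b15 = 0⊕1⊕1⊕0⊕0⊕1⊕0⊕0 = 1
s4: b4⊕b5⊕b6⊕b7⊕b12⊕b13⊕b14⊕b15 = 1⊕0⊕1⊕0⊕0⊕1⊕0⊕0 = 1
s8: b8⊕b9⊕b10⊕b11⊕b12⊕b13⊕b14⊕b15 = 1⊕1⊕0⊕1⊕0⊕1⊕0⊕0 = 0
Syndrome (s8...s1) = 0111 → position 7.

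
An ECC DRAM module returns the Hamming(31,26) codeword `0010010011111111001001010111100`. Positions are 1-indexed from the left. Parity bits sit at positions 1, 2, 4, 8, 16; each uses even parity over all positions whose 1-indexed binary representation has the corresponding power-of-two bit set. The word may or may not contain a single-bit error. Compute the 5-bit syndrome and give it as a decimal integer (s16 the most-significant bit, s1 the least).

s1: b1⊕b3⊕b5⊕b7⊕b9⊕b11⊕b13⊕b15⊕b17⊕b19⊕b21⊕b23⊕b25⊕b27⊕b29⊕b31 = 0⊕1⊕0⊕0⊕1⊕1⊕1⊕1⊕0⊕1⊕0⊕0⊕0⊕1⊕1⊕0 = 0
s2: b2⊕b3⊕b6⊕b7⊕b10⊕b11⊕b14⊕b15⊕b18⊕b19⊕b22⊕b23⊕b26⊕b27⊕b30⊕b31 = 0⊕1⊕1⊕0⊕1⊕1⊕1⊕1⊕0⊕1⊕1⊕0⊕1⊕1⊕0⊕0 = 0
s4: b4⊕b5⊕b6⊕b7⊕b12⊕b13⊕b14⊕b15⊕b20⊕b21⊕b22⊕b23⊕b28⊕b29⊕b30⊕b31 = 0⊕0⊕1⊕0⊕1⊕1⊕1⊕1⊕0⊕0⊕1⊕0⊕1⊕1⊕0⊕0 = 0
s8: b8⊕b9⊕b10⊕b11⊕b12⊕b13⊕b14⊕b15⊕b24⊕b25⊕b26⊕b27⊕b28⊕b29⊕b30⊕b31 = 0⊕1⊕1⊕1⊕1⊕1⊕1⊕1⊕1⊕0⊕1⊕1⊕1⊕1⊕0⊕0 = 0
s16: b16⊕b17⊕b18⊕b19⊕b20⊕b21⊕b22⊕b23⊕b24⊕b25⊕b26⊕b27⊕b28⊕b29⊕b30⊕b31 = 1⊕0⊕0⊕1⊕0⊕0⊕1⊕0⊕1⊕0⊕1⊕1⊕1⊕1⊕0⊕0 = 0
Syndrome (s16...s1) = 00000 → position 0 (no error).

0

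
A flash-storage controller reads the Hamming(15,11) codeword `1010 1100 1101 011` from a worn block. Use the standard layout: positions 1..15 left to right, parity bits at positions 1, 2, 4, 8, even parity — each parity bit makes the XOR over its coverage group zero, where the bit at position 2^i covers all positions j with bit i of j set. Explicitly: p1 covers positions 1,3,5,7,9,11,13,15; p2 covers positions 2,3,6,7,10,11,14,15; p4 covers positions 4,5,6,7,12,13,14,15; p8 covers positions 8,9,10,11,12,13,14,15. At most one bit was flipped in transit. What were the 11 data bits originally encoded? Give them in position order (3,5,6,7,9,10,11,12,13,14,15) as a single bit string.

s1: b1⊕b3⊕b5⊕b7⊕b9⊕b11⊕b13⊕b15 = 1⊕1⊕1⊕0⊕1⊕0⊕0⊕1 = 1
s2: b2⊕b3⊕b6⊕b7⊕b10⊕b11⊕b14⊕b15 = 0⊕1⊕1⊕0⊕1⊕0⊕1⊕1 = 1
s4: b4⊕b5⊕b6⊕b7⊕b12⊕b13⊕b14⊕b15 = 0⊕1⊕1⊕0⊕1⊕0⊕1⊕1 = 1
s8: b8⊕b9⊕b10⊕b11⊕b12⊕b13⊕b14⊕b15 = 0⊕1⊕1⊕0⊕1⊕0⊕1⊕1 = 1
Syndrome (s8...s1) = 1111 → position 15.
Flip bit 15: corrected codeword = 101011001101010
Data bits at positions 3,5,6,7,9,10,11,12,13,14,15: 11101101010

11101101010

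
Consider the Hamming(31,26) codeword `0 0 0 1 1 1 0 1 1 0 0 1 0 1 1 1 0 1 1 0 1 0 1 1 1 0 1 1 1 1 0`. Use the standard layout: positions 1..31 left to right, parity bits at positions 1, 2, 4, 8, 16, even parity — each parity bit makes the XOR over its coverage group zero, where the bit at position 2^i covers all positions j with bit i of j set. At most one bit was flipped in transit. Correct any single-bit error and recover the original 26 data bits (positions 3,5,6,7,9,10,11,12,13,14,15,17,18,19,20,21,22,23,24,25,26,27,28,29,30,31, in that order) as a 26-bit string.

01101001011011010111011010

s1: b1⊕b3⊕b5⊕b7⊕b9⊕b11⊕b13⊕b15⊕b17⊕b19⊕b21⊕b23⊕b25⊕b27⊕b29⊕b31 = 0⊕0⊕1⊕0⊕1⊕0⊕0⊕1⊕0⊕1⊕1⊕1⊕1⊕1⊕1⊕0 = 1
s2: b2⊕b3⊕b6⊕b7⊕b10⊕b11⊕b14⊕b15⊕b18⊕b19⊕b22⊕b23⊕b26⊕b27⊕b30⊕b31 = 0⊕0⊕1⊕0⊕0⊕0⊕1⊕1⊕1⊕1⊕0⊕1⊕0⊕1⊕1⊕0 = 0
s4: b4⊕b5⊕b6⊕b7⊕b12⊕b13⊕b14⊕b15⊕b20⊕b21⊕b22⊕b23⊕b28⊕b29⊕b30⊕b31 = 1⊕1⊕1⊕0⊕1⊕0⊕1⊕1⊕0⊕1⊕0⊕1⊕1⊕1⊕1⊕0 = 1
s8: b8⊕b9⊕b10⊕b11⊕b12⊕b13⊕b14⊕b15⊕b24⊕b25⊕b26⊕b27⊕b28⊕b29⊕b30⊕b31 = 1⊕1⊕0⊕0⊕1⊕0⊕1⊕1⊕1⊕1⊕0⊕1⊕1⊕1⊕1⊕0 = 1
s16: b16⊕b17⊕b18⊕b19⊕b20⊕b21⊕b22⊕b23⊕b24⊕b25⊕b26⊕b27⊕b28⊕b29⊕b30⊕b31 = 1⊕0⊕1⊕1⊕0⊕1⊕0⊕1⊕1⊕1⊕0⊕1⊕1⊕1⊕1⊕0 = 1
Syndrome (s16...s1) = 11101 → position 29.
Flip bit 29: corrected codeword = 0001110110010111011010111011010
Data bits at positions 3,5,6,7,9,10,11,12,13,14,15,17,18,19,20,21,22,23,24,25,26,27,28,29,30,31: 01101001011011010111011010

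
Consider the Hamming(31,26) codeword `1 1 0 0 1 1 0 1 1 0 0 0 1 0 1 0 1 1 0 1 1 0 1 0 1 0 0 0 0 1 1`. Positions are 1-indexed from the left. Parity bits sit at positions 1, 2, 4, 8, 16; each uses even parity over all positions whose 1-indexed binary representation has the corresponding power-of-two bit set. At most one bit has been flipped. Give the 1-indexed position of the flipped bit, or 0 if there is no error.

14

s1: b1⊕b3⊕b5⊕b7⊕b9⊕b11⊕b13⊕b15⊕b17⊕b19⊕b21⊕b23⊕b25⊕b27⊕b29⊕b31 = 1⊕0⊕1⊕0⊕1⊕0⊕1⊕1⊕1⊕0⊕1⊕1⊕1⊕0⊕0⊕1 = 0
s2: b2⊕b3⊕b6⊕b7⊕b10⊕b11⊕b14⊕b15⊕b18⊕b19⊕b22⊕b23⊕b26⊕b27⊕b30⊕b31 = 1⊕0⊕1⊕0⊕0⊕0⊕0⊕1⊕1⊕0⊕0⊕1⊕0⊕0⊕1⊕1 = 1
s4: b4⊕b5⊕b6⊕b7⊕b12⊕b13⊕b14⊕b15⊕b20⊕b21⊕b22⊕b23⊕b28⊕b29⊕b30⊕b31 = 0⊕1⊕1⊕0⊕0⊕1⊕0⊕1⊕1⊕1⊕0⊕1⊕0⊕0⊕1⊕1 = 1
s8: b8⊕b9⊕b10⊕b11⊕b12⊕b13⊕b14⊕b15⊕b24⊕b25⊕b26⊕b27⊕b28⊕b29⊕b30⊕b31 = 1⊕1⊕0⊕0⊕0⊕1⊕0⊕1⊕0⊕1⊕0⊕0⊕0⊕0⊕1⊕1 = 1
s16: b16⊕b17⊕b18⊕b19⊕b20⊕b21⊕b22⊕b23⊕b24⊕b25⊕b26⊕b27⊕b28⊕b29⊕b30⊕b31 = 0⊕1⊕1⊕0⊕1⊕1⊕0⊕1⊕0⊕1⊕0⊕0⊕0⊕0⊕1⊕1 = 0
Syndrome (s16...s1) = 01110 → position 14.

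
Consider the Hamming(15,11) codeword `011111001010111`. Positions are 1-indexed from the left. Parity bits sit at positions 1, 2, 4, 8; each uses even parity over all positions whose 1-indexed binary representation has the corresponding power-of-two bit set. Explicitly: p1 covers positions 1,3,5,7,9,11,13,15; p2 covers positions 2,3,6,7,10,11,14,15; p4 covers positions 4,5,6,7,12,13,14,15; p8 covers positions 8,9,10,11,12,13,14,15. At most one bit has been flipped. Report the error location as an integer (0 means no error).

8

s1: b1⊕b3⊕b5⊕b7⊕b9⊕b11⊕b13⊕b15 = 0⊕1⊕1⊕0⊕1⊕1⊕1⊕1 = 0
s2: b2⊕b3⊕b6⊕b7⊕b10⊕b11⊕b14⊕b15 = 1⊕1⊕1⊕0⊕0⊕1⊕1⊕1 = 0
s4: b4⊕b5⊕b6⊕b7⊕b12⊕b13⊕b14⊕b15 = 1⊕1⊕1⊕0⊕0⊕1⊕1⊕1 = 0
s8: b8⊕b9⊕b10⊕b11⊕b12⊕b13⊕b14⊕b15 = 0⊕1⊕0⊕1⊕0⊕1⊕1⊕1 = 1
Syndrome (s8...s1) = 1000 → position 8.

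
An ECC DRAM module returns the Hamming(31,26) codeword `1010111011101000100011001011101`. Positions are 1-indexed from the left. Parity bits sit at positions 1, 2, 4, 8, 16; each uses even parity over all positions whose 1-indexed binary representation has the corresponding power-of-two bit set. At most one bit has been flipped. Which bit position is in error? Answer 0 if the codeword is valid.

s1: b1⊕b3⊕b5⊕b7⊕b9⊕b11⊕b13⊕b15⊕b17⊕b19⊕b21⊕b23⊕b25⊕b27⊕b29⊕b31 = 1⊕1⊕1⊕1⊕1⊕1⊕1⊕0⊕1⊕0⊕1⊕0⊕1⊕1⊕1⊕1 = 1
s2: b2⊕b3⊕b6⊕b7⊕b10⊕b11⊕b14⊕b15⊕b18⊕b19⊕b22⊕b23⊕b26⊕b27⊕b30⊕b31 = 0⊕1⊕1⊕1⊕1⊕1⊕0⊕0⊕0⊕0⊕1⊕0⊕0⊕1⊕0⊕1 = 0
s4: b4⊕b5⊕b6⊕b7⊕b12⊕b13⊕b14⊕b15⊕b20⊕b21⊕b22⊕b23⊕b28⊕b29⊕b30⊕b31 = 0⊕1⊕1⊕1⊕0⊕1⊕0⊕0⊕0⊕1⊕1⊕0⊕1⊕1⊕0⊕1 = 1
s8: b8⊕b9⊕b10⊕b11⊕b12⊕b13⊕b14⊕b15⊕b24⊕b25⊕b26⊕b27⊕b28⊕b29⊕b30⊕b31 = 0⊕1⊕1⊕1⊕0⊕1⊕0⊕0⊕0⊕1⊕0⊕1⊕1⊕1⊕0⊕1 = 1
s16: b16⊕b17⊕b18⊕b19⊕b20⊕b21⊕b22⊕b23⊕b24⊕b25⊕b26⊕b27⊕b28⊕b29⊕b30⊕b31 = 0⊕1⊕0⊕0⊕0⊕1⊕1⊕0⊕0⊕1⊕0⊕1⊕1⊕1⊕0⊕1 = 0
Syndrome (s16...s1) = 01101 → position 13.

13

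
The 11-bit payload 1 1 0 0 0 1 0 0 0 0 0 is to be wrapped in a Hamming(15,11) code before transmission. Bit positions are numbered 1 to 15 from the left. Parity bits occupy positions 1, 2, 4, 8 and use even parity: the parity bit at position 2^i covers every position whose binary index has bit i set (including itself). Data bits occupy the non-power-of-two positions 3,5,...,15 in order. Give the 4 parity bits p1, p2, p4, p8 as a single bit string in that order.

0011

Place data bits at non-power-of-two positions: b3=1, b5=1, b6=0, b7=0, b9=0, b10=1, b11=0, b12=0, b13=0, b14=0, b15=0.
p1 = XOR of data positions {3,5,7,9,11,13,15} = 1⊕1⊕0⊕0⊕0⊕0⊕0 = 0
p2 = XOR of data positions {3,6,7,10,11,14,15} = 1⊕0⊕0⊕1⊕0⊕0⊕0 = 0
p4 = XOR of data positions {5,6,7,12,13,14,15} = 1⊕0⊕0⊕0⊕0⊕0⊕0 = 1
p8 = XOR of data positions {9,10,11,12,13,14,15} = 0⊕1⊕0⊕0⊕0⊕0⊕0 = 1
Parity bits p1,p2,p4,p8 = 0011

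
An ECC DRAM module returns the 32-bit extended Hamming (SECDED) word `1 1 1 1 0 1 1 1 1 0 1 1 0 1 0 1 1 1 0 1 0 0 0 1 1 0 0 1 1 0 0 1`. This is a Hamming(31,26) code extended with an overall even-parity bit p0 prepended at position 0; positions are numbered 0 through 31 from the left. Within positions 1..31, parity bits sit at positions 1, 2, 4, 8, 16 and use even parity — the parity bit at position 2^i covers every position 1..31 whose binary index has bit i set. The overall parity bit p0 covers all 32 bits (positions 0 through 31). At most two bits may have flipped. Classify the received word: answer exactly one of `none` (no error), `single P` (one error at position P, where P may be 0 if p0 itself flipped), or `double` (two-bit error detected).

double

s1: b1⊕b3⊕b5⊕b7⊕b9⊕b11⊕b13⊕b15⊕b17⊕b19⊕b21⊕b23⊕b25⊕b27⊕b29⊕b31 = 1⊕1⊕1⊕1⊕0⊕1⊕1⊕1⊕1⊕1⊕0⊕1⊕0⊕1⊕0⊕1 = 0
s2: b2⊕b3⊕b6⊕b7⊕b10⊕b11⊕b14⊕b15⊕b18⊕b19⊕b22⊕b23⊕b26⊕b27⊕b30⊕b31 = 1⊕1⊕1⊕1⊕1⊕1⊕0⊕1⊕0⊕1⊕0⊕1⊕0⊕1⊕0⊕1 = 1
s4: b4⊕b5⊕b6⊕b7⊕b12⊕b13⊕b14⊕b15⊕b20⊕b21⊕b22⊕b23⊕b28⊕b29⊕b30⊕b31 = 0⊕1⊕1⊕1⊕0⊕1⊕0⊕1⊕0⊕0⊕0⊕1⊕1⊕0⊕0⊕1 = 0
s8: b8⊕b9⊕b10⊕b11⊕b12⊕b13⊕b14⊕b15⊕b24⊕b25⊕b26⊕b27⊕b28⊕b29⊕b30⊕b31 = 1⊕0⊕1⊕1⊕0⊕1⊕0⊕1⊕1⊕0⊕0⊕1⊕1⊕0⊕0⊕1 = 1
s16: b16⊕b17⊕b18⊕b19⊕b20⊕b21⊕b22⊕b23⊕b24⊕b25⊕b26⊕b27⊕b28⊕b29⊕b30⊕b31 = 1⊕1⊕0⊕1⊕0⊕0⊕0⊕1⊕1⊕0⊕0⊕1⊕1⊕0⊕0⊕1 = 0
Syndrome (s16...s1) = 01010 → position 10.
Overall parity (XOR of all 32 bits, including p0): 1⊕1⊕1⊕1⊕0⊕1⊕1⊕1⊕1⊕0⊕1⊕1⊕0⊕1⊕0⊕1⊕1⊕1⊕0⊕1⊕0⊕0⊕0⊕1⊕1⊕0⊕0⊕1⊕1⊕0⊕0⊕1 = 0
Overall=0, syndrome position=10 → double-bit error detected (uncorrectable).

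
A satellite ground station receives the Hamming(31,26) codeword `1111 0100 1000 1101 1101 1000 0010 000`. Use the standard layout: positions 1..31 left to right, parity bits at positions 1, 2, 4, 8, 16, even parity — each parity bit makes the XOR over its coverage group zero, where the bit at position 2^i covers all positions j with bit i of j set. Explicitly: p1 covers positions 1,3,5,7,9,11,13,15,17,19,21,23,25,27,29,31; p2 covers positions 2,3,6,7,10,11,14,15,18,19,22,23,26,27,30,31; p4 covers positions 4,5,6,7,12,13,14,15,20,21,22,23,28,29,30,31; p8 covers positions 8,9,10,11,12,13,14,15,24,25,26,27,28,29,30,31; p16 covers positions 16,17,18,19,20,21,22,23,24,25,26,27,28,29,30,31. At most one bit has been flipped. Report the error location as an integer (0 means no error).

s1: b1⊕b3⊕b5⊕b7⊕b9⊕b11⊕b13⊕b15⊕b17⊕b19⊕b21⊕b23⊕b25⊕b27⊕b29⊕b31 = 1⊕1⊕0⊕0⊕1⊕0⊕1⊕0⊕1⊕0⊕1⊕0⊕0⊕1⊕0⊕0 = 1
s2: b2⊕b3⊕b6⊕b7⊕b10⊕b11⊕b14⊕b15⊕b18⊕b19⊕b22⊕b23⊕b26⊕b27⊕b30⊕b31 = 1⊕1⊕1⊕0⊕0⊕0⊕1⊕0⊕1⊕0⊕0⊕0⊕0⊕1⊕0⊕0 = 0
s4: b4⊕b5⊕b6⊕b7⊕b12⊕b13⊕b14⊕b15⊕b20⊕b21⊕b22⊕b23⊕b28⊕b29⊕b30⊕b31 = 1⊕0⊕1⊕0⊕0⊕1⊕1⊕0⊕1⊕1⊕0⊕0⊕0⊕0⊕0⊕0 = 0
s8: b8⊕b9⊕b10⊕b11⊕b12⊕b13⊕b14⊕b15⊕b24⊕b25⊕b26⊕b27⊕b28⊕b29⊕b30⊕b31 = 0⊕1⊕0⊕0⊕0⊕1⊕1⊕0⊕0⊕0⊕0⊕1⊕0⊕0⊕0⊕0 = 0
s16: b16⊕b17⊕b18⊕b19⊕b20⊕b21⊕b22⊕b23⊕b24⊕b25⊕b26⊕b27⊕b28⊕b29⊕b30⊕b31 = 1⊕1⊕1⊕0⊕1⊕1⊕0⊕0⊕0⊕0⊕0⊕1⊕0⊕0⊕0⊕0 = 0
Syndrome (s16...s1) = 00001 → position 1.

1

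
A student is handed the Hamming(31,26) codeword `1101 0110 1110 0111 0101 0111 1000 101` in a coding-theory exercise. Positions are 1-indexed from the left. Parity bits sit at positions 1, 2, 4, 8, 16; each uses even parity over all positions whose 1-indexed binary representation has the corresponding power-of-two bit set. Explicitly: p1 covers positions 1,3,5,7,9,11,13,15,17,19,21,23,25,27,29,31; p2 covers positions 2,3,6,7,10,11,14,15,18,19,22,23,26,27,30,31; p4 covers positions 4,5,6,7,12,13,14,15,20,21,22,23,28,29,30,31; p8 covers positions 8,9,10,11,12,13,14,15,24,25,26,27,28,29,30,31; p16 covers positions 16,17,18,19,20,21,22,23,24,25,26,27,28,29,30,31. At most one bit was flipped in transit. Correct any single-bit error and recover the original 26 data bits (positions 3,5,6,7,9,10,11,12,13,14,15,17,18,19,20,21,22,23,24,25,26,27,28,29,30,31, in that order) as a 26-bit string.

s1: b1⊕b3⊕b5⊕b7⊕b9⊕b11⊕b13⊕b15⊕b17⊕b19⊕b21⊕b23⊕b25⊕b27⊕b29⊕b31 = 1⊕0⊕0⊕1⊕1⊕1⊕0⊕1⊕0⊕0⊕0⊕1⊕1⊕0⊕1⊕1 = 1
s2: b2⊕b3⊕b6⊕b7⊕b10⊕b11⊕b14⊕b15⊕b18⊕b19⊕b22⊕b23⊕b26⊕b27⊕b30⊕b31 = 1⊕0⊕1⊕1⊕1⊕1⊕1⊕1⊕1⊕0⊕1⊕1⊕0⊕0⊕0⊕1 = 1
s4: b4⊕b5⊕b6⊕b7⊕b12⊕b13⊕b14⊕b15⊕b20⊕b21⊕b22⊕b23⊕b28⊕b29⊕b30⊕b31 = 1⊕0⊕1⊕1⊕0⊕0⊕1⊕1⊕1⊕0⊕1⊕1⊕0⊕1⊕0⊕1 = 0
s8: b8⊕b9⊕b10⊕b11⊕b12⊕b13⊕b14⊕b15⊕b24⊕b25⊕b26⊕b27⊕b28⊕b29⊕b30⊕b31 = 0⊕1⊕1⊕1⊕0⊕0⊕1⊕1⊕1⊕1⊕0⊕0⊕0⊕1⊕0⊕1 = 1
s16: b16⊕b17⊕b18⊕b19⊕b20⊕b21⊕b22⊕b23⊕b24⊕b25⊕b26⊕b27⊕b28⊕b29⊕b30⊕b31 = 1⊕0⊕1⊕0⊕1⊕0⊕1⊕1⊕1⊕1⊕0⊕0⊕0⊕1⊕0⊕1 = 1
Syndrome (s16...s1) = 11011 → position 27.
Flip bit 27: corrected codeword = 1101011011100111010101111010101
Data bits at positions 3,5,6,7,9,10,11,12,13,14,15,17,18,19,20,21,22,23,24,25,26,27,28,29,30,31: 00111110011010101111010101

00111110011010101111010101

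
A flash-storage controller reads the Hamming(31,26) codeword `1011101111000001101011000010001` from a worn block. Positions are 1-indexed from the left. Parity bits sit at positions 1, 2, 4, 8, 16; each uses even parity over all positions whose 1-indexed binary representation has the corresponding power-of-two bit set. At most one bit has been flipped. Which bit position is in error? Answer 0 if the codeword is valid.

26

s1: b1⊕b3⊕b5⊕b7⊕b9⊕b11⊕b13⊕b15⊕b17⊕b19⊕b21⊕b23⊕b25⊕b27⊕b29⊕b31 = 1⊕1⊕1⊕1⊕1⊕0⊕0⊕0⊕1⊕1⊕1⊕0⊕0⊕1⊕0⊕1 = 0
s2: b2⊕b3⊕b6⊕b7⊕b10⊕b11⊕b14⊕b15⊕b18⊕b19⊕b22⊕b23⊕b26⊕b27⊕b30⊕b31 = 0⊕1⊕0⊕1⊕1⊕0⊕0⊕0⊕0⊕1⊕1⊕0⊕0⊕1⊕0⊕1 = 1
s4: b4⊕b5⊕b6⊕b7⊕b12⊕b13⊕b14⊕b15⊕b20⊕b21⊕b22⊕b23⊕b28⊕b29⊕b30⊕b31 = 1⊕1⊕0⊕1⊕0⊕0⊕0⊕0⊕0⊕1⊕1⊕0⊕0⊕0⊕0⊕1 = 0
s8: b8⊕b9⊕b10⊕b11⊕b12⊕b13⊕b14⊕b15⊕b24⊕b25⊕b26⊕b27⊕b28⊕b29⊕b30⊕b31 = 1⊕1⊕1⊕0⊕0⊕0⊕0⊕0⊕0⊕0⊕0⊕1⊕0⊕0⊕0⊕1 = 1
s16: b16⊕b17⊕b18⊕b19⊕b20⊕b21⊕b22⊕b23⊕b24⊕b25⊕b26⊕b27⊕b28⊕b29⊕b30⊕b31 = 1⊕1⊕0⊕1⊕0⊕1⊕1⊕0⊕0⊕0⊕0⊕1⊕0⊕0⊕0⊕1 = 1
Syndrome (s16...s1) = 11010 → position 26.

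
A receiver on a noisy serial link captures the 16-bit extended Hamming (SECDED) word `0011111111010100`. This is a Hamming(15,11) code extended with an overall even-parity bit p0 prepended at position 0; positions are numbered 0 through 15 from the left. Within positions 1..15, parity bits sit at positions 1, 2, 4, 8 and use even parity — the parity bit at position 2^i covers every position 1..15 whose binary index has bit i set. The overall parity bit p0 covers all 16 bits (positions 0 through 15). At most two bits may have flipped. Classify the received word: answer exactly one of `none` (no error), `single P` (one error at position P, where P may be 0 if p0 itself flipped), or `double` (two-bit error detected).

double

s1: b1⊕b3⊕b5⊕b7⊕b9⊕b11⊕b13⊕b15 = 0⊕1⊕1⊕1⊕1⊕1⊕1⊕0 = 0
s2: b2⊕b3⊕b6⊕b7⊕b10⊕b11⊕b14⊕b15 = 1⊕1⊕1⊕1⊕0⊕1⊕0⊕0 = 1
s4: b4⊕b5⊕b6⊕b7⊕b12⊕b13⊕b14⊕b15 = 1⊕1⊕1⊕1⊕0⊕1⊕0⊕0 = 1
s8: b8⊕b9⊕b10⊕b11⊕b12⊕b13⊕b14⊕b15 = 1⊕1⊕0⊕1⊕0⊕1⊕0⊕0 = 0
Syndrome (s8...s1) = 0110 → position 6.
Overall parity (XOR of all 16 bits, including p0): 0⊕0⊕1⊕1⊕1⊕1⊕1⊕1⊕1⊕1⊕0⊕1⊕0⊕1⊕0⊕0 = 0
Overall=0, syndrome position=6 → double-bit error detected (uncorrectable).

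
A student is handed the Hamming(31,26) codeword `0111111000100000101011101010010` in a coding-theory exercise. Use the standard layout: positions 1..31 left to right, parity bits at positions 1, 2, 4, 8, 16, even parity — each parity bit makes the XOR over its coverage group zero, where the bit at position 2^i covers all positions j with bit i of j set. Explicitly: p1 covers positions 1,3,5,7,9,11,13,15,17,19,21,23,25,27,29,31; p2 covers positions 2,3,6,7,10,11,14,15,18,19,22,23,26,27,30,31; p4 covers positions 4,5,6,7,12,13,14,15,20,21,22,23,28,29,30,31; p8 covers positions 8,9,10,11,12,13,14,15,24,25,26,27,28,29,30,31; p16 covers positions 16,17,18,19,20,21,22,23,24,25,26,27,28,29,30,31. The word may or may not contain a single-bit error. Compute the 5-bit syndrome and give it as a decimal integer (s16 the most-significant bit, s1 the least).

s1: b1⊕b3⊕b5⊕b7⊕b9⊕b11⊕b13⊕b15⊕b17⊕b19⊕b21⊕b23⊕b25⊕b27⊕b29⊕b31 = 0⊕1⊕1⊕1⊕0⊕1⊕0⊕0⊕1⊕1⊕1⊕1⊕1⊕1⊕0⊕0 = 0
s2: b2⊕b3⊕b6⊕b7⊕b10⊕b11⊕b14⊕b15⊕b18⊕b19⊕b22⊕b23⊕b26⊕b27⊕b30⊕b31 = 1⊕1⊕1⊕1⊕0⊕1⊕0⊕0⊕0⊕1⊕1⊕1⊕0⊕1⊕1⊕0 = 0
s4: b4⊕b5⊕b6⊕b7⊕b12⊕b13⊕b14⊕b15⊕b20⊕b21⊕b22⊕b23⊕b28⊕b29⊕b30⊕b31 = 1⊕1⊕1⊕1⊕0⊕0⊕0⊕0⊕0⊕1⊕1⊕1⊕0⊕0⊕1⊕0 = 0
s8: b8⊕b9⊕b10⊕b11⊕b12⊕b13⊕b14⊕b15⊕b24⊕b25⊕b26⊕b27⊕b28⊕b29⊕b30⊕b31 = 0⊕0⊕0⊕1⊕0⊕0⊕0⊕0⊕0⊕1⊕0⊕1⊕0⊕0⊕1⊕0 = 0
s16: b16⊕b17⊕b18⊕b19⊕b20⊕b21⊕b22⊕b23⊕b24⊕b25⊕b26⊕b27⊕b28⊕b29⊕b30⊕b31 = 0⊕1⊕0⊕1⊕0⊕1⊕1⊕1⊕0⊕1⊕0⊕1⊕0⊕0⊕1⊕0 = 0
Syndrome (s16...s1) = 00000 → position 0 (no error).

0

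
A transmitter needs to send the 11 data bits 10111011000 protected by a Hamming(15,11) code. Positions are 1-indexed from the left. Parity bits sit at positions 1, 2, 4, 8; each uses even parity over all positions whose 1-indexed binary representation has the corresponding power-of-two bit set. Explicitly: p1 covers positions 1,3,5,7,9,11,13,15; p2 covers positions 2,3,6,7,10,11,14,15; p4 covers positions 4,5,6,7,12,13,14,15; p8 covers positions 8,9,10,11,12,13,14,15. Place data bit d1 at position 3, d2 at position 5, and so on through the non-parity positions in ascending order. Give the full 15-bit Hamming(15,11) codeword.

Place data bits at non-power-of-two positions: b3=1, b5=0, b6=1, b7=1, b9=1, b10=0, b11=1, b12=1, b13=0, b14=0, b15=0.
p1 = XOR of data positions {3,5,7,9,11,13,15} = 1⊕0⊕1⊕1⊕1⊕0⊕0 = 0
p2 = XOR of data positions {3,6,7,10,11,14,15} = 1⊕1⊕1⊕0⊕1⊕0⊕0 = 0
p4 = XOR of data positions {5,6,7,12,13,14,15} = 0⊕1⊕1⊕1⊕0⊕0⊕0 = 1
p8 = XOR of data positions {9,10,11,12,13,14,15} = 1⊕0⊕1⊕1⊕0⊕0⊕0 = 1
Codeword b1..b15 = 001101111011000

001101111011000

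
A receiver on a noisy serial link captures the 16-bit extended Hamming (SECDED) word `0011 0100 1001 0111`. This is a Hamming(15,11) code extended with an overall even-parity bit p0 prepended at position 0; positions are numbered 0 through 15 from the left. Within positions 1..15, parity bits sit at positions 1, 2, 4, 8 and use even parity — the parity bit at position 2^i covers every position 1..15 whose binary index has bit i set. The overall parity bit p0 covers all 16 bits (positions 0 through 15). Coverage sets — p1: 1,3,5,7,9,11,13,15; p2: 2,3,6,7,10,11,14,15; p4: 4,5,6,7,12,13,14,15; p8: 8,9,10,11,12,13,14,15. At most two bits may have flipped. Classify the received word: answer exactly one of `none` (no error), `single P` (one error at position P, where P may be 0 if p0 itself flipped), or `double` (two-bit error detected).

s1: b1⊕b3⊕b5⊕b7⊕b9⊕b11⊕b13⊕b15 = 0⊕1⊕1⊕0⊕0⊕1⊕1⊕1 = 1
s2: b2⊕b3⊕b6⊕b7⊕b10⊕b11⊕b14⊕b15 = 1⊕1⊕0⊕0⊕0⊕1⊕1⊕1 = 1
s4: b4⊕b5⊕b6⊕b7⊕b12⊕b13⊕b14⊕b15 = 0⊕1⊕0⊕0⊕0⊕1⊕1⊕1 = 0
s8: b8⊕b9⊕b10⊕b11⊕b12⊕b13⊕b14⊕b15 = 1⊕0⊕0⊕1⊕0⊕1⊕1⊕1 = 1
Syndrome (s8...s1) = 1011 → position 11.
Overall parity (XOR of all 16 bits, including p0): 0⊕0⊕1⊕1⊕0⊕1⊕0⊕0⊕1⊕0⊕0⊕1⊕0⊕1⊕1⊕1 = 0
Overall=0, syndrome position=11 → double-bit error detected (uncorrectable).

double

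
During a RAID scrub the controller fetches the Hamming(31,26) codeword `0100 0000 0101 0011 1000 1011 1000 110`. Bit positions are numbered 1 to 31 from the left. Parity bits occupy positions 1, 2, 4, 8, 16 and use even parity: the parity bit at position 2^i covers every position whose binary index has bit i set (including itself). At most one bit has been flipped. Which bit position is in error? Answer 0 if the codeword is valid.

10

s1: b1⊕b3⊕b5⊕b7⊕b9⊕b11⊕b13⊕b15⊕b17⊕b19⊕b21⊕b23⊕b25⊕b27⊕b29⊕b31 = 0⊕0⊕0⊕0⊕0⊕0⊕0⊕1⊕1⊕0⊕1⊕1⊕1⊕0⊕1⊕0 = 0
s2: b2⊕b3⊕b6⊕b7⊕b10⊕b11⊕b14⊕b15⊕b18⊕b19⊕b22⊕b23⊕b26⊕b27⊕b30⊕b31 = 1⊕0⊕0⊕0⊕1⊕0⊕0⊕1⊕0⊕0⊕0⊕1⊕0⊕0⊕1⊕0 = 1
s4: b4⊕b5⊕b6⊕b7⊕b12⊕b13⊕b14⊕b15⊕b20⊕b21⊕b22⊕b23⊕b28⊕b29⊕b30⊕b31 = 0⊕0⊕0⊕0⊕1⊕0⊕0⊕1⊕0⊕1⊕0⊕1⊕0⊕1⊕1⊕0 = 0
s8: b8⊕b9⊕b10⊕b11⊕b12⊕b13⊕b14⊕b15⊕b24⊕b25⊕b26⊕b27⊕b28⊕b29⊕b30⊕b31 = 0⊕0⊕1⊕0⊕1⊕0⊕0⊕1⊕1⊕1⊕0⊕0⊕0⊕1⊕1⊕0 = 1
s16: b16⊕b17⊕b18⊕b19⊕b20⊕b21⊕b22⊕b23⊕b24⊕b25⊕b26⊕b27⊕b28⊕b29⊕b30⊕b31 = 1⊕1⊕0⊕0⊕0⊕1⊕0⊕1⊕1⊕1⊕0⊕0⊕0⊕1⊕1⊕0 = 0
Syndrome (s16...s1) = 01010 → position 10.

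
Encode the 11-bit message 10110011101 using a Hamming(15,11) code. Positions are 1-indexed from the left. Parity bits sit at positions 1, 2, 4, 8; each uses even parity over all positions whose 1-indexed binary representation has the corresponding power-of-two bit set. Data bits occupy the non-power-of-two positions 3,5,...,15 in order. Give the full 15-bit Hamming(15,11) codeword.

Place data bits at non-power-of-two positions: b3=1, b5=0, b6=1, b7=1, b9=0, b10=0, b11=1, b12=1, b13=1, b14=0, b15=1.
p1 = XOR of data positions {3,5,7,9,11,13,15} = 1⊕0⊕1⊕0⊕1⊕1⊕1 = 1
p2 = XOR of data positions {3,6,7,10,11,14,15} = 1⊕1⊕1⊕0⊕1⊕0⊕1 = 1
p4 = XOR of data positions {5,6,7,12,13,14,15} = 0⊕1⊕1⊕1⊕1⊕0⊕1 = 1
p8 = XOR of data positions {9,10,11,12,13,14,15} = 0⊕0⊕1⊕1⊕1⊕0⊕1 = 0
Codeword b1..b15 = 111101100011101

111101100011101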